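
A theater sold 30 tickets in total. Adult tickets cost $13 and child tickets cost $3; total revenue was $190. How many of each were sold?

Let a = adult tickets, c = child tickets.
  a + c = 30
  13a + 3c = 190
Row-reduce the augmented matrix:
R2 ← R2 − 13·R1.
R2 ← R2 / (-10).
R1 ← R1 − 1·R2.
Reading off the reduced rows gives a = 10, c = 20.

adult tickets: 10, child tickets: 20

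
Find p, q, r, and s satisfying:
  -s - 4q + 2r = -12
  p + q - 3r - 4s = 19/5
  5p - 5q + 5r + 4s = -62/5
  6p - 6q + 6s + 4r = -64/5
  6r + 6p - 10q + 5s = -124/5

p = 1/2, q = 5/2, r = -4/5, s = 2/5

Row-reduce the augmented matrix:
Swap R1 and R2.
R3 ← R3 − 5·R1.
R4 ← R4 − 6·R1.
R5 ← R5 − 6·R1.
R2 ← R2 / (-4).
R1 ← R1 − 1·R2.
R3 ← R3 + 10·R2.
R4 ← R4 + 12·R2.
R5 ← R5 + 16·R2.
R3 ← R3 / (15).
R1 ← R1 + 5/2·R3.
R2 ← R2 + 1/2·R3.
R4 ← R4 − 16·R3.
R5 ← R5 − 16·R3.
R4 ← R4 / (71/15).
R1 ← R1 − 1/6·R4.
R2 ← R2 − 17/15·R4.
R3 ← R3 − 53/30·R4.
R5 ← R5 − 71/15·R4.
R5 reduces to 0 = 0, so the extra equation is consistent.
Reading off the reduced rows gives p = 1/2, q = 5/2, r = -4/5, s = 2/5.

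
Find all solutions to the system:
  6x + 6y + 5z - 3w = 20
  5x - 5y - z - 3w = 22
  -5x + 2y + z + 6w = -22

infinitely many solutions

Row-reduce:
R1 ← R1 / (6).
R2 ← R2 − 5·R1.
R3 ← R3 + 5·R1.
R2 ← R2 / (-10).
R1 ← R1 − 1·R2.
R3 ← R3 − 7·R2.
R3 ← R3 / (31/20).
R1 ← R1 − 19/60·R3.
R2 ← R2 − 31/60·R3.
Rank is 3 with 4 unknowns, leaving w free.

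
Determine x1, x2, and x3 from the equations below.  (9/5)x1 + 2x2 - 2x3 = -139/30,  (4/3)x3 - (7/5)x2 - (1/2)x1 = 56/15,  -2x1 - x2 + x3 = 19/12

x1 = 2/3, x2 = -8/3, x3 = 1/4

Row-reduce the augmented matrix:
R1 ← R1 / (9/5).
R2 ← R2 + 1/2·R1.
R3 ← R3 + 2·R1.
R2 ← R2 / (-38/45).
R1 ← R1 − 10/9·R2.
R3 ← R3 − 11/9·R2.
R3 ← R3 / (-11/114).
R1 ← R1 + 5/57·R3.
R2 ← R2 + 35/38·R3.
Reading off the reduced rows gives x1 = 2/3, x2 = -8/3, x3 = 1/4.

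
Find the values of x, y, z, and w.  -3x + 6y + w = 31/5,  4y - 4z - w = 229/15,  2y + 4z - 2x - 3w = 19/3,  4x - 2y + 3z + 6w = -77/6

x = 12/5, y = 8/3, z = -1/2, w = -13/5

Row-reduce the augmented matrix:
R1 ← R1 / (-3).
R3 ← R3 + 2·R1.
R4 ← R4 − 4·R1.
R2 ← R2 / (4).
R1 ← R1 + 2·R2.
R3 ← R3 + 2·R2.
R4 ← R4 − 6·R2.
R3 ← R3 / (2).
R1 ← R1 + 2·R3.
R2 ← R2 + 1·R3.
R4 ← R4 − 9·R3.
R4 ← R4 / (331/12).
R1 ← R1 + 5·R4.
R2 ← R2 + 7/3·R4.
R3 ← R3 + 25/12·R4.
Reading off the reduced rows gives x = 12/5, y = 8/3, z = -1/2, w = -13/5.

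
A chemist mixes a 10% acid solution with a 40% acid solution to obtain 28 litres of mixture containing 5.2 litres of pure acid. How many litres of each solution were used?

litres of solution A: 20, litres of solution B: 8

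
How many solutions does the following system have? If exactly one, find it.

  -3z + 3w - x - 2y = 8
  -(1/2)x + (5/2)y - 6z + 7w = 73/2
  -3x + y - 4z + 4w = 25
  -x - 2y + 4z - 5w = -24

infinitely many solutions

Row-reduce:
R1 ← R1 / (-1).
R2 ← R2 + 1/2·R1.
R3 ← R3 + 3·R1.
R4 ← R4 + 1·R1.
R2 ← R2 / (7/2).
R1 ← R1 − 2·R2.
R3 ← R3 − 7·R2.
R3 ← R3 / (14).
R1 ← R1 − 39/7·R3.
R2 ← R2 + 9/7·R3.
R4 ← R4 − 7·R3.
Rank is 3 with 4 unknowns, leaving w free.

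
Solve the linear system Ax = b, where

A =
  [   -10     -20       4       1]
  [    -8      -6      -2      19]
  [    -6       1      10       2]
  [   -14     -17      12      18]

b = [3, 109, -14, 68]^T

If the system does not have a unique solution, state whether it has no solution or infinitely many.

x_1 = -1, x_2 = 0, x_3 = -3, x_4 = 5

Row-reduce the augmented matrix:
R1 ← R1 / (-10).
R2 ← R2 + 8·R1.
R3 ← R3 + 6·R1.
R4 ← R4 + 14·R1.
R2 ← R2 / (10).
R1 ← R1 − 2·R2.
R3 ← R3 − 13·R2.
R4 ← R4 − 11·R2.
R3 ← R3 / (359/25).
R1 ← R1 − 16/25·R3.
R2 ← R2 + 13/25·R3.
R4 ← R4 − 303/25·R3.
R4 ← R4 / (5517/359).
R1 ← R1 + 1973/718·R4.
R2 ← R2 − 364/359·R4.
R3 ← R3 + 1113/718·R4.
Reading off the reduced rows gives x_1 = -1, x_2 = 0, x_3 = -3, x_4 = 5.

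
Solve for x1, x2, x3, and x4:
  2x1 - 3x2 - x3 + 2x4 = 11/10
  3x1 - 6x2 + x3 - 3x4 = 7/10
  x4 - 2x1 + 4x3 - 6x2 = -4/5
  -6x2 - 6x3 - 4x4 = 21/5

x1 = 0, x2 = -1/5, x3 = -1/2, x4 = 0

Row-reduce the augmented matrix:
R1 ← R1 / (2).
R2 ← R2 − 3·R1.
R3 ← R3 + 2·R1.
R2 ← R2 / (-3/2).
R1 ← R1 + 3/2·R2.
R3 ← R3 + 9·R2.
R4 ← R4 + 6·R2.
R3 ← R3 / (-12).
R1 ← R1 + 3·R3.
R2 ← R2 + 5/3·R3.
R4 ← R4 + 16·R3.
R4 ← R4 / (-32).
R1 ← R1 + 11/4·R4.
R2 ← R2 + 17/12·R4.
R3 ← R3 + 13/4·R4.
Reading off the reduced rows gives x1 = 0, x2 = -1/5, x3 = -1/2, x4 = 0.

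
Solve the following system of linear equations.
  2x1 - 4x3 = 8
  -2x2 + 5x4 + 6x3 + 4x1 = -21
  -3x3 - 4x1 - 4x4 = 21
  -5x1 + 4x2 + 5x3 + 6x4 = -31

x1 = -2, x2 = -5, x3 = -3, x4 = -1

Row-reduce the augmented matrix:
R1 ← R1 / (2).
R2 ← R2 − 4·R1.
R3 ← R3 + 4·R1.
R4 ← R4 + 5·R1.
R2 ← R2 / (-2).
R4 ← R4 − 4·R2.
R3 ← R3 / (-11).
R1 ← R1 + 2·R3.
R2 ← R2 + 7·R3.
R4 ← R4 − 23·R3.
R4 ← R4 / (84/11).
R1 ← R1 − 8/11·R4.
R2 ← R2 − 1/22·R4.
R3 ← R3 − 4/11·R4.
Reading off the reduced rows gives x1 = -2, x2 = -5, x3 = -3, x4 = -1.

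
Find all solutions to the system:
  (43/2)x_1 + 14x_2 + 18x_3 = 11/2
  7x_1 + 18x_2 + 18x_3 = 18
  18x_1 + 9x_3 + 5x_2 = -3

Row-reduce:
R1 ← R1 / (43/2).
R2 ← R2 − 7·R1.
R3 ← R3 − 18·R1.
R2 ← R2 / (578/43).
R1 ← R1 − 28/43·R2.
R3 ← R3 + 289/43·R2.
Row 3 reduces to 0 = 1/2, a contradiction. The system is inconsistent.

no solution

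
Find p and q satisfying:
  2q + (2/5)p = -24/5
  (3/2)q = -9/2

Row-reduce the augmented matrix:
R1 ← R1 / (2/5).
R2 ← R2 / (3/2).
R1 ← R1 − 5·R2.
Reading off the reduced rows gives p = 3, q = -3.

p = 3, q = -3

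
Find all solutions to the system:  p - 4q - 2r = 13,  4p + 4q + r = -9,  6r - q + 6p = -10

p = 1/3, q = -2, r = -7/3

Row-reduce the augmented matrix:
R2 ← R2 − 4·R1.
R3 ← R3 − 6·R1.
R2 ← R2 / (20).
R1 ← R1 + 4·R2.
R3 ← R3 − 23·R2.
R3 ← R3 / (153/20).
R1 ← R1 + 1/5·R3.
R2 ← R2 − 9/20·R3.
Reading off the reduced rows gives p = 1/3, q = -2, r = -7/3.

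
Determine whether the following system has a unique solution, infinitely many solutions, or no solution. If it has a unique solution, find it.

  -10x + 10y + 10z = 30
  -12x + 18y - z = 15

infinitely many solutions

Row-reduce:
R1 ← R1 / (-10).
R2 ← R2 + 12·R1.
R2 ← R2 / (6).
R1 ← R1 + 1·R2.
Rank is 2 with 3 unknowns, leaving z free.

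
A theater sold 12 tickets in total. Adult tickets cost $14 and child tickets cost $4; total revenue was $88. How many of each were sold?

Let a = adult tickets, c = child tickets.
  a + c = 12
  14a + 4c = 88
Row-reduce the augmented matrix:
R2 ← R2 − 14·R1.
R2 ← R2 / (-10).
R1 ← R1 − 1·R2.
Reading off the reduced rows gives a = 4, c = 8.

adult tickets: 4, child tickets: 8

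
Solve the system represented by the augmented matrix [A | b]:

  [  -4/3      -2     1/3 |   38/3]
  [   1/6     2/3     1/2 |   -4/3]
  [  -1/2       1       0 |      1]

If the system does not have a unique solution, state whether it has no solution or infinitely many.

x_1 = -6, x_2 = -2, x_3 = 2

Row-reduce the augmented matrix:
R1 ← R1 / (-4/3).
R2 ← R2 − 1/6·R1.
R3 ← R3 + 1/2·R1.
R2 ← R2 / (5/12).
R1 ← R1 − 3/2·R2.
R3 ← R3 − 7/4·R2.
R3 ← R3 / (-12/5).
R1 ← R1 + 11/5·R3.
R2 ← R2 − 13/10·R3.
Reading off the reduced rows gives x_1 = -6, x_2 = -2, x_3 = 2.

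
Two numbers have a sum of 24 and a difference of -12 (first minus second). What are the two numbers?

Let x = first number, y = second number.
  x + y = 24
  -y + x = -12
Row-reduce the augmented matrix:
R2 ← R2 − 1·R1.
R2 ← R2 / (-2).
R1 ← R1 − 1·R2.
Reading off the reduced rows gives x = 6, y = 18.

first number: 6, second number: 18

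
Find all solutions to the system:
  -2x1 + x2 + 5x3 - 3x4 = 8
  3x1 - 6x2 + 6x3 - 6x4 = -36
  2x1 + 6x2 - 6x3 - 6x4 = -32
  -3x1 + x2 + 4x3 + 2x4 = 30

x1 = -4, x2 = 2, x3 = 2, x4 = 4

Row-reduce the augmented matrix:
R1 ← R1 / (-2).
R2 ← R2 − 3·R1.
R3 ← R3 − 2·R1.
R4 ← R4 + 3·R1.
R2 ← R2 / (-9/2).
R1 ← R1 + 1/2·R2.
R3 ← R3 − 7·R2.
R4 ← R4 + 1/2·R2.
R3 ← R3 / (20).
R1 ← R1 + 4·R3.
R2 ← R2 + 3·R3.
R4 ← R4 + 5·R3.
R4 ← R4 / (4/3).
R1 ← R1 + 12/5·R4.
R2 ← R2 + 22/15·R4.
R3 ← R3 + 19/15·R4.
Reading off the reduced rows gives x1 = -4, x2 = 2, x3 = 2, x4 = 4.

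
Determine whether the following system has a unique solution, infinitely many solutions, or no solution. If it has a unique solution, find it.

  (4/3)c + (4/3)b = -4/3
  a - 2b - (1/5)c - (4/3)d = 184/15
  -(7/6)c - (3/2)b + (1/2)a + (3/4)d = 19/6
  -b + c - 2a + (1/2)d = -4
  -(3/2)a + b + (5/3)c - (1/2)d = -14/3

no solution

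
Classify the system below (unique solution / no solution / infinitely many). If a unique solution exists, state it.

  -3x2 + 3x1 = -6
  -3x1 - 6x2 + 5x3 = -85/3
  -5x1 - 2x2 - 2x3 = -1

Row-reduce the augmented matrix:
R1 ← R1 / (3).
R2 ← R2 + 3·R1.
R3 ← R3 + 5·R1.
R2 ← R2 / (-9).
R1 ← R1 + 1·R2.
R3 ← R3 + 7·R2.
R3 ← R3 / (-53/9).
R1 ← R1 + 5/9·R3.
R2 ← R2 + 5/9·R3.
Reading off the reduced rows gives x1 = 1/3, x2 = 7/3, x3 = -8/3.

x1 = 1/3, x2 = 7/3, x3 = -8/3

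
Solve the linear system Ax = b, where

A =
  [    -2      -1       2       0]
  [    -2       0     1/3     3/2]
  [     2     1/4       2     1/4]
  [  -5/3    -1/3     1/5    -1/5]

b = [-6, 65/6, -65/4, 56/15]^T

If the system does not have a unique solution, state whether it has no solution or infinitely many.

x_1 = -4, x_2 = 4, x_3 = -5, x_4 = 3

Row-reduce the augmented matrix:
R1 ← R1 / (-2).
R2 ← R2 + 2·R1.
R3 ← R3 − 2·R1.
R4 ← R4 + 5/3·R1.
R1 ← R1 − 1/2·R2.
R3 ← R3 + 3/4·R2.
R4 ← R4 − 1/2·R2.
R3 ← R3 / (11/4).
R1 ← R1 + 1/6·R3.
R2 ← R2 + 5/3·R3.
R4 ← R4 + 19/30·R3.
R4 ← R4 / (-19/30).
R1 ← R1 + 2/3·R4.
R2 ← R2 − 7/3·R4.
R3 ← R3 − 1/2·R4.
Reading off the reduced rows gives x_1 = -4, x_2 = 4, x_3 = -5, x_4 = 3.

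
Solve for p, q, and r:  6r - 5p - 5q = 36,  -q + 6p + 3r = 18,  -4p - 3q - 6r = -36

p = 0, q = 0, r = 6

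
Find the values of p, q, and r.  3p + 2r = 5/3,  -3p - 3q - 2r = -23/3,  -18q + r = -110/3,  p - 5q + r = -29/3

Row-reduce the augmented matrix:
R1 ← R1 / (3).
R2 ← R2 + 3·R1.
R4 ← R4 − 1·R1.
R2 ← R2 / (-3).
R3 ← R3 + 18·R2.
R4 ← R4 + 5·R2.
R1 ← R1 − 2/3·R3.
R4 ← R4 − 1/3·R3.
R4 reduces to 0 = 0, so the extra equation is consistent.
Reading off the reduced rows gives p = 1, q = 2, r = -2/3.

p = 1, q = 2, r = -2/3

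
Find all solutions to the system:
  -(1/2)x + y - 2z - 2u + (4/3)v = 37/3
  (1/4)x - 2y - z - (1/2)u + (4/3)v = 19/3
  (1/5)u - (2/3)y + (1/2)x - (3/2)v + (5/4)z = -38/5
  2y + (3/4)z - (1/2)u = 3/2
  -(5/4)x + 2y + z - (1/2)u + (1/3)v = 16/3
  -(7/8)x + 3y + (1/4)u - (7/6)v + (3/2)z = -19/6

Row-reduce:
R1 ← R1 / (-1/2).
R2 ← R2 − 1/4·R1.
R3 ← R3 − 1/2·R1.
R5 ← R5 + 5/4·R1.
R6 ← R6 + 7/8·R1.
R2 ← R2 / (-3/2).
R1 ← R1 + 2·R2.
R3 ← R3 − 1/3·R2.
R4 ← R4 − 2·R2.
R5 ← R5 + 1/2·R2.
R6 ← R6 − 5/4·R2.
R3 ← R3 / (-43/36).
R1 ← R1 − 20/3·R3.
R2 ← R2 − 4/3·R3.
R4 ← R4 + 23/12·R3.
R5 ← R5 − 20/3·R3.
R6 ← R6 − 10/3·R3.
R4 ← R4 / (397/430).
R1 ← R1 + 254/43·R4.
R2 ← R2 + 297/215·R4.
R3 ← R3 − 384/215·R4.
R5 ← R5 + 297/43·R4.
R6 ← R6 + 297/86·R4.
R5 ← R5 / (5756/397).
R1 ← R1 − 12418/1191·R5.
R2 ← R2 − 913/397·R5.
R3 ← R3 + 1798/397·R5.
R4 ← R4 − 955/397·R5.
R6 ← R6 − 2878/397·R5.
Row 6 reduces to 0 = 1/2, a contradiction. The system is inconsistent.

no solution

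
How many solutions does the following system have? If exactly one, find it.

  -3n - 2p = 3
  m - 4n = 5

infinitely many solutions

Row-reduce:
Swap R1 and R2.
R2 ← R2 / (-3).
R1 ← R1 + 4·R2.
Rank is 2 with 3 unknowns, leaving p free.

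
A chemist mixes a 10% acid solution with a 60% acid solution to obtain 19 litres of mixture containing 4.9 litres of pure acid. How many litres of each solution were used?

litres of solution A: 13, litres of solution B: 6

Let a = litres of solution A, b = litres of solution B.
  a + b = 19
  (1/10)a + (3/5)b = 49/10
From equation 1: a = 19 − b.
Substitute into equation 2 and solve: b = 6.
Then a = 13.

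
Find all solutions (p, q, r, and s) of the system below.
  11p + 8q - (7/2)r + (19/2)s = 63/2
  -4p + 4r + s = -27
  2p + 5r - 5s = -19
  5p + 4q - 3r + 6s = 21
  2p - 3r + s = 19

no solution

Row-reduce:
R1 ← R1 / (11).
R2 ← R2 + 4·R1.
R3 ← R3 − 2·R1.
R4 ← R4 − 5·R1.
R5 ← R5 − 2·R1.
R2 ← R2 / (32/11).
R1 ← R1 − 8/11·R2.
R3 ← R3 + 16/11·R2.
R4 ← R4 − 4/11·R2.
R5 ← R5 + 16/11·R2.
R3 ← R3 / (7).
R1 ← R1 + 1·R3.
R2 ← R2 − 15/16·R3.
R4 ← R4 + 7/4·R3.
R5 ← R5 + 1·R3.
Swap R4 and R5.
R4 ← R4 / (6/7).
R1 ← R1 + 25/28·R4.
R2 ← R2 − 239/112·R4.
R3 ← R3 + 9/14·R4.
Row 5 reduces to 0 = 1/2, a contradiction. The system is inconsistent.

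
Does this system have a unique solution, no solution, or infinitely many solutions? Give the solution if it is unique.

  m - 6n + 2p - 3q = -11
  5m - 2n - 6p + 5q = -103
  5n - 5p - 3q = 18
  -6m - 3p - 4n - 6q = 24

m = -5, n = 6, p = 6, q = -6

Row-reduce the augmented matrix:
R2 ← R2 − 5·R1.
R4 ← R4 + 6·R1.
R2 ← R2 / (28).
R1 ← R1 + 6·R2.
R3 ← R3 − 5·R2.
R4 ← R4 + 40·R2.
R3 ← R3 / (-15/7).
R1 ← R1 + 10/7·R3.
R2 ← R2 + 4/7·R3.
R4 ← R4 + 97/7·R3.
R4 ← R4 / (706/15).
R1 ← R1 − 17/3·R4.
R2 ← R2 − 37/15·R4.
R3 ← R3 − 46/15·R4.
Reading off the reduced rows gives m = -5, n = 6, p = 6, q = -6.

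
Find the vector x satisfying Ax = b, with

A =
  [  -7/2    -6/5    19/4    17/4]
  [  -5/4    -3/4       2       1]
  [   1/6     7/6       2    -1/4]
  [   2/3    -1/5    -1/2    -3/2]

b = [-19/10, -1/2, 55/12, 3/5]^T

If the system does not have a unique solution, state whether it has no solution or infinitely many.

Row-reduce:
R1 ← R1 / (-7/2).
R2 ← R2 + 5/4·R1.
R3 ← R3 − 1/6·R1.
R4 ← R4 − 2/3·R1.
R2 ← R2 / (-9/28).
R1 ← R1 − 12/35·R2.
R3 ← R3 − 233/210·R2.
R4 ← R4 + 3/7·R2.
R3 ← R3 / (442/135).
R1 ← R1 + 31/30·R3.
R2 ← R2 + 17/18·R3.
Rank is 3 with 4 unknowns, leaving x_4 free.

infinitely many solutions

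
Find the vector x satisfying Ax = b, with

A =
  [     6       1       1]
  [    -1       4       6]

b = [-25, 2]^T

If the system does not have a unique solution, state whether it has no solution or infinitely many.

Row-reduce:
R1 ← R1 / (6).
R2 ← R2 + 1·R1.
R2 ← R2 / (25/6).
R1 ← R1 − 1/6·R2.
Rank is 2 with 3 unknowns, leaving x_3 free.

infinitely many solutions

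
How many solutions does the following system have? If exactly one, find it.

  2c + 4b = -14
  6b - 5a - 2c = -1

infinitely many solutions

Row-reduce:
Swap R1 and R2.
R1 ← R1 / (-5).
R2 ← R2 / (4).
R1 ← R1 + 6/5·R2.
Rank is 2 with 3 unknowns, leaving c free.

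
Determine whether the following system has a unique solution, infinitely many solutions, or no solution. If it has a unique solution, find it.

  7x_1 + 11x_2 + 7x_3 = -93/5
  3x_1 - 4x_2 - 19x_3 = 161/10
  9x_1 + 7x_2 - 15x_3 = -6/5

Row-reduce the augmented matrix:
R1 ← R1 / (7).
R2 ← R2 − 3·R1.
R3 ← R3 − 9·R1.
R2 ← R2 / (-61/7).
R1 ← R1 − 11/7·R2.
R3 ← R3 + 50/7·R2.
R3 ← R3 / (-364/61).
R1 ← R1 + 181/61·R3.
R2 ← R2 − 154/61·R3.
Reading off the reduced rows gives x_1 = 1/5, x_2 = -3/2, x_3 = -1/2.

x_1 = 1/5, x_2 = -3/2, x_3 = -1/2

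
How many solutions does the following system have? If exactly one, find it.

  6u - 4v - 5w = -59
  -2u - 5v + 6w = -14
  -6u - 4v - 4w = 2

u = -5, v = 6, w = 1

Row-reduce the augmented matrix:
R1 ← R1 / (6).
R2 ← R2 + 2·R1.
R3 ← R3 + 6·R1.
R2 ← R2 / (-19/3).
R1 ← R1 + 2/3·R2.
R3 ← R3 + 8·R2.
R3 ← R3 / (-275/19).
R1 ← R1 + 49/38·R3.
R2 ← R2 + 13/19·R3.
Reading off the reduced rows gives u = -5, v = 6, w = 1.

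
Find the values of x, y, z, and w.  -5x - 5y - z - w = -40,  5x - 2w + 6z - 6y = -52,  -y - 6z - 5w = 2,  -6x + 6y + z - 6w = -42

x = 4, y = 4, z = -6, w = 6

Row-reduce the augmented matrix:
R1 ← R1 / (-5).
R2 ← R2 − 5·R1.
R4 ← R4 + 6·R1.
R2 ← R2 / (-11).
R1 ← R1 − 1·R2.
R3 ← R3 + 1·R2.
R4 ← R4 − 12·R2.
R3 ← R3 / (-71/11).
R1 ← R1 − 36/55·R3.
R2 ← R2 + 5/11·R3.
R4 ← R4 − 421/55·R3.
R4 ← R4 / (-4856/355).
R1 ← R1 + 196/355·R4.
R2 ← R2 − 43/71·R4.
R3 ← R3 − 52/71·R4.
Reading off the reduced rows gives x = 4, y = 4, z = -6, w = 6.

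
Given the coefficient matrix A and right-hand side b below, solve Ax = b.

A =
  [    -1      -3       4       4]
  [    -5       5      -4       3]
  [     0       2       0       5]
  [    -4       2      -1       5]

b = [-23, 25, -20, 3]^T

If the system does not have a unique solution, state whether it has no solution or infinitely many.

x_1 = -5, x_2 = 0, x_3 = -3, x_4 = -4

Row-reduce the augmented matrix:
R1 ← R1 / (-1).
R2 ← R2 + 5·R1.
R4 ← R4 + 4·R1.
R2 ← R2 / (20).
R1 ← R1 − 3·R2.
R3 ← R3 − 2·R2.
R4 ← R4 − 14·R2.
R3 ← R3 / (12/5).
R1 ← R1 + 2/5·R3.
R2 ← R2 + 6/5·R3.
R4 ← R4 + 1/5·R3.
R4 ← R4 / (35/24).
R1 ← R1 + 1/3·R4.
R2 ← R2 − 5/2·R4.
R3 ← R3 − 67/24·R4.
Reading off the reduced rows gives x_1 = -5, x_2 = 0, x_3 = -3, x_4 = -4.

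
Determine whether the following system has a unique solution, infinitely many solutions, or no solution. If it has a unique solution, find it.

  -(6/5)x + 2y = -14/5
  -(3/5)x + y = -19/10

Row-reduce:
R1 ← R1 / (-6/5).
R2 ← R2 + 3/5·R1.
Row 2 reduces to 0 = -1/2, a contradiction. The system is inconsistent.

no solution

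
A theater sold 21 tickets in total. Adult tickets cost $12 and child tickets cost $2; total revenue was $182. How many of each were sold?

Let a = adult tickets, c = child tickets.
  a + c = 21
  12a + 2c = 182
Row-reduce the augmented matrix:
R2 ← R2 − 12·R1.
R2 ← R2 / (-10).
R1 ← R1 − 1·R2.
Reading off the reduced rows gives a = 14, c = 7.

adult tickets: 14, child tickets: 7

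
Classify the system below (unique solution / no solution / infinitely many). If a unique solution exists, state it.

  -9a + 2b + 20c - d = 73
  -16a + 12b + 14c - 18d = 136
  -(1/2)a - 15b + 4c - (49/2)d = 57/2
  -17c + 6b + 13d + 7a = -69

infinitely many solutions

Row-reduce:
R1 ← R1 / (-9).
R2 ← R2 + 16·R1.
R3 ← R3 + 1/2·R1.
R4 ← R4 − 7·R1.
R2 ← R2 / (76/9).
R1 ← R1 + 2/9·R2.
R3 ← R3 + 136/9·R2.
R4 ← R4 − 68/9·R2.
R3 ← R3 / (-678/19).
R1 ← R1 + 53/19·R3.
R2 ← R2 + 97/38·R3.
R4 ← R4 − 339/19·R3.
Rank is 3 with 4 unknowns, leaving d free.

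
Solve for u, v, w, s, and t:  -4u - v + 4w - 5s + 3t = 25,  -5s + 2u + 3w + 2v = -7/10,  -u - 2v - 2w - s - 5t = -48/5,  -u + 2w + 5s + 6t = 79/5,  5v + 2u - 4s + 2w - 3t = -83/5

u = -9/5, v = -9/5, w = 1/2, s = -1, t = 3

Row-reduce the augmented matrix:
R1 ← R1 / (-4).
R2 ← R2 − 2·R1.
R3 ← R3 + 1·R1.
R4 ← R4 + 1·R1.
R5 ← R5 − 2·R1.
R2 ← R2 / (3/2).
R1 ← R1 − 1/4·R2.
R3 ← R3 + 7/4·R2.
R4 ← R4 − 1/4·R2.
R5 ← R5 − 9/2·R2.
R3 ← R3 / (17/6).
R1 ← R1 + 11/6·R3.
R2 ← R2 − 10/3·R3.
R4 ← R4 − 1/6·R3.
R5 ← R5 + 11·R3.
R4 ← R4 / (8).
R1 ← R1 + 3·R4.
R2 ← R2 − 5·R4.
R3 ← R3 + 3·R4.
R5 ← R5 + 17·R4.
R5 ← R5 / (-1415/136).
R1 ← R1 + 13/8·R5.
R2 ← R2 − 331/136·R5.
R3 ← R3 − 75/136·R5.
R4 ← R4 − 89/136·R5.
Reading off the reduced rows gives u = -9/5, v = -9/5, w = 1/2, s = -1, t = 3.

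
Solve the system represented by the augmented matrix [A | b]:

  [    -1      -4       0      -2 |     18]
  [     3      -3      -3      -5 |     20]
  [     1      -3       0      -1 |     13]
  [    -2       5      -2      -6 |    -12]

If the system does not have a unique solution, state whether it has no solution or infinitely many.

x_1 = 0, x_2 = -4, x_3 = -1, x_4 = -1

Row-reduce the augmented matrix:
R1 ← R1 / (-1).
R2 ← R2 − 3·R1.
R3 ← R3 − 1·R1.
R4 ← R4 + 2·R1.
R2 ← R2 / (-15).
R1 ← R1 − 4·R2.
R3 ← R3 + 7·R2.
R4 ← R4 − 13·R2.
R3 ← R3 / (7/5).
R1 ← R1 + 4/5·R3.
R2 ← R2 − 1/5·R3.
R4 ← R4 + 23/5·R3.
R4 ← R4 / (-95/21).
R1 ← R1 − 2/7·R4.
R2 ← R2 − 3/7·R4.
R3 ← R3 − 32/21·R4.
Reading off the reduced rows gives x_1 = 0, x_2 = -4, x_3 = -1, x_4 = -1.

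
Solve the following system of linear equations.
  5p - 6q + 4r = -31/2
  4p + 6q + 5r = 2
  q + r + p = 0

p = -1/2, q = 3/2, r = -1

Row-reduce the augmented matrix:
R1 ← R1 / (5).
R2 ← R2 − 4·R1.
R3 ← R3 − 1·R1.
R2 ← R2 / (54/5).
R1 ← R1 + 6/5·R2.
R3 ← R3 − 11/5·R2.
R3 ← R3 / (-1/6).
R1 ← R1 − 1·R3.
R2 ← R2 − 1/6·R3.
Reading off the reduced rows gives p = -1/2, q = 3/2, r = -1.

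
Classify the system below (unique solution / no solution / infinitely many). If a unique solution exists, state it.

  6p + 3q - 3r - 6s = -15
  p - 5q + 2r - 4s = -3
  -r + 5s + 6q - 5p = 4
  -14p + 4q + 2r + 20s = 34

no solution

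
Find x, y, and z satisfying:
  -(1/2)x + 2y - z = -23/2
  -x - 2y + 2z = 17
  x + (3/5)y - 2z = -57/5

x = -1, y = -4, z = 4

Row-reduce the augmented matrix:
R1 ← R1 / (-1/2).
R2 ← R2 + 1·R1.
R3 ← R3 − 1·R1.
R2 ← R2 / (-6).
R1 ← R1 + 4·R2.
R3 ← R3 − 23/5·R2.
R3 ← R3 / (-14/15).
R1 ← R1 + 2/3·R3.
R2 ← R2 + 2/3·R3.
Reading off the reduced rows gives x = -1, y = -4, z = 4.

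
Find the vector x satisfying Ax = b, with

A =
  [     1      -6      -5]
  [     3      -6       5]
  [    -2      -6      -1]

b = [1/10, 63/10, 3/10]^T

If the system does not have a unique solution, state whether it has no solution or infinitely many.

x_1 = 3/5, x_2 = -1/3, x_3 = 1/2

Row-reduce the augmented matrix:
R2 ← R2 − 3·R1.
R3 ← R3 + 2·R1.
R2 ← R2 / (12).
R1 ← R1 + 6·R2.
R3 ← R3 + 18·R2.
R3 ← R3 / (19).
R1 ← R1 − 5·R3.
R2 ← R2 − 5/3·R3.
Reading off the reduced rows gives x_1 = 3/5, x_2 = -1/3, x_3 = 1/2.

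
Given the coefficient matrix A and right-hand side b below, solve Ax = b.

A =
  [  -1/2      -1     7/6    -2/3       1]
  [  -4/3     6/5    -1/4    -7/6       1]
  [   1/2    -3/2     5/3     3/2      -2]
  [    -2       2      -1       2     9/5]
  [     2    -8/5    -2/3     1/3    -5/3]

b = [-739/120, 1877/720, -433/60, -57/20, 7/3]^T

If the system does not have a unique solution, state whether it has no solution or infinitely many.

Row-reduce the augmented matrix:
R1 ← R1 / (-1/2).
R2 ← R2 + 4/3·R1.
R3 ← R3 − 1/2·R1.
R4 ← R4 + 2·R1.
R5 ← R5 − 2·R1.
R2 ← R2 / (58/15).
R1 ← R1 − 2·R2.
R3 ← R3 + 5/2·R2.
R4 ← R4 − 6·R2.
R5 ← R5 + 28/5·R2.
R3 ← R3 / (919/1392).
R1 ← R1 + 69/116·R3.
R2 ← R2 + 605/696·R3.
R4 ← R4 + 157/348·R3.
R5 ← R5 + 151/174·R3.
R4 ← R4 / (12566/2757).
R1 ← R1 − 1952/919·R4.
R2 ← R2 − 4895/2757·R4.
R3 ← R3 − 1710/919·R4.
R5 ← R5 − 153/919·R4.
R5 ← R5 / (-522803/188490).
R1 ← R1 + 1302/515·R5.
R2 ← R2 + 34731/12566·R5.
R3 ← R3 + 17121/6283·R5.
R4 ← R4 + 14247/62830·R5.
Reading off the reduced rows gives x_1 = 5/3, x_2 = 8/3, x_3 = -9/4, x_4 = -11/5, x_5 = -3/2.

x_1 = 5/3, x_2 = 8/3, x_3 = -9/4, x_4 = -11/5, x_5 = -3/2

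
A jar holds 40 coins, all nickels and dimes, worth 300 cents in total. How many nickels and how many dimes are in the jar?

Let n = nickels, d = dimes.
  n + d = 40
  5n + 10d = 300
Row-reduce the augmented matrix:
R2 ← R2 − 5·R1.
R2 ← R2 / (5).
R1 ← R1 − 1·R2.
Reading off the reduced rows gives n = 20, d = 20.

nickels: 20, dimes: 20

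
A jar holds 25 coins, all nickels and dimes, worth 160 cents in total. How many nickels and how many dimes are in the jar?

Let n = nickels, d = dimes.
  d + n = 25
  5n + 10d = 160
Row-reduce the augmented matrix:
R2 ← R2 − 5·R1.
R2 ← R2 / (5).
R1 ← R1 − 1·R2.
Reading off the reduced rows gives n = 18, d = 7.

nickels: 18, dimes: 7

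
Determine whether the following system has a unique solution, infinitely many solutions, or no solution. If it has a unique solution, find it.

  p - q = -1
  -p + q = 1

infinitely many solutions

Row-reduce:
R2 ← R2 + 1·R1.
Rank is 1 with 2 unknowns, leaving q free.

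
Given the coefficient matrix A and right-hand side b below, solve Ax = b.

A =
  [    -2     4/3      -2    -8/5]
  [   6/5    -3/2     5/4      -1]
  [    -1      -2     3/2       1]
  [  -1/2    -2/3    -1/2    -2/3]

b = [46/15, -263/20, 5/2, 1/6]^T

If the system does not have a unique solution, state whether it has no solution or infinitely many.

Row-reduce the augmented matrix:
R1 ← R1 / (-2).
R2 ← R2 − 6/5·R1.
R3 ← R3 + 1·R1.
R4 ← R4 + 1/2·R1.
R2 ← R2 / (-7/10).
R1 ← R1 + 2/3·R2.
R3 ← R3 + 8/3·R2.
R4 ← R4 + 1·R2.
R3 ← R3 / (97/42).
R1 ← R1 − 20/21·R3.
R2 ← R2 + 1/14·R3.
R4 ← R4 + 1/14·R3.
R4 ← R4 / (4103/1455).
R1 ← R1 + 112/97·R4.
R2 ← R2 − 1497/485·R4.
R3 ← R3 − 1946/485·R4.
Reading off the reduced rows gives x_1 = -2, x_2 = -1, x_3 = -5, x_4 = 6.

x_1 = -2, x_2 = -1, x_3 = -5, x_4 = 6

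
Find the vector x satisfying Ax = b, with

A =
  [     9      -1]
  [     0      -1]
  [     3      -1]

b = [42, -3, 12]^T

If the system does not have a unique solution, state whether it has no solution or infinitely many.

x_1 = 5, x_2 = 3

Row-reduce the augmented matrix:
R1 ← R1 / (9).
R3 ← R3 − 3·R1.
R2 ← R2 / (-1).
R1 ← R1 + 1/9·R2.
R3 ← R3 + 2/3·R2.
R3 reduces to 0 = 0, so the extra equation is consistent.
Reading off the reduced rows gives x_1 = 5, x_2 = 3.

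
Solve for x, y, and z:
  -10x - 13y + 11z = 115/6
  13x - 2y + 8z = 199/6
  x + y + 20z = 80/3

x = 3/2, y = -3/2, z = 4/3

Row-reduce the augmented matrix:
R1 ← R1 / (-10).
R2 ← R2 − 13·R1.
R3 ← R3 − 1·R1.
R2 ← R2 / (-189/10).
R1 ← R1 − 13/10·R2.
R3 ← R3 + 3/10·R2.
R3 ← R3 / (1307/63).
R1 ← R1 − 82/189·R3.
R2 ← R2 + 223/189·R3.
Reading off the reduced rows gives x = 3/2, y = -3/2, z = 4/3.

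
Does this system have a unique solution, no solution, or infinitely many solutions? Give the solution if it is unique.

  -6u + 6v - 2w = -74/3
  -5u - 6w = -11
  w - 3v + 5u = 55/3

Row-reduce the augmented matrix:
R1 ← R1 / (-6).
R2 ← R2 + 5·R1.
R3 ← R3 − 5·R1.
R2 ← R2 / (-5).
R1 ← R1 + 1·R2.
R3 ← R3 − 2·R2.
R3 ← R3 / (-12/5).
R1 ← R1 − 6/5·R3.
R2 ← R2 − 13/15·R3.
Reading off the reduced rows gives u = 3, v = -4/3, w = -2/3.

u = 3, v = -4/3, w = -2/3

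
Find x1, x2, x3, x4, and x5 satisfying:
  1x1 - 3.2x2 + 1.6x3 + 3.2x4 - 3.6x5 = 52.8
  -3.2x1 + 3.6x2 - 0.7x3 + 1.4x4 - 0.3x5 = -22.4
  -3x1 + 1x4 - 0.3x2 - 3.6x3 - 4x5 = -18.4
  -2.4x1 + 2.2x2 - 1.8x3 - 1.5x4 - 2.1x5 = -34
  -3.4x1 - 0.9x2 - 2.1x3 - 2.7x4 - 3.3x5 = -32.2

x1 = 4, x2 = -4, x3 = 6, x4 = 6, x5 = -2

Row-reduce the augmented matrix:
R2 ← R2 + 16/5·R1.
R3 ← R3 + 3·R1.
R4 ← R4 + 12/5·R1.
R5 ← R5 + 17/5·R1.
R2 ← R2 / (-166/25).
R1 ← R1 + 16/5·R2.
R3 ← R3 + 99/10·R2.
R4 ← R4 + 137/25·R2.
R5 ← R5 + 589/50·R2.
R3 ← R3 / (-3579/664).
R1 ← R1 + 44/83·R3.
R2 ← R2 + 221/332·R3.
R4 ← R4 + 2669/1660·R3.
R5 ← R5 + 2989/664·R3.
R4 ← R4 / (-252601/178950).
R1 ← R1 + 31232/17895·R4.
R2 ← R2 + 16442/17895·R4.
R3 ← R3 − 22426/17895·R4.
R5 ← R5 + 244417/35790·R4.
R5 ← R5 / (30088523/2526010).
R1 ← R1 − 16886/4141·R5.
R2 ← R2 − 661998/252601·R5.
R3 ← R3 + 542049/252601·R5.
R4 ← R4 − 326957/252601·R5.
Reading off the reduced rows gives x1 = 4, x2 = -4, x3 = 6, x4 = 6, x5 = -2.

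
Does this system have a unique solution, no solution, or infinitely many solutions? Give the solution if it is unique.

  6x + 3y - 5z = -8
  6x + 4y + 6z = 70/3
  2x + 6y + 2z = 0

x = 2, y = -5/3, z = 3

Row-reduce the augmented matrix:
R1 ← R1 / (6).
R2 ← R2 − 6·R1.
R3 ← R3 − 2·R1.
R1 ← R1 − 1/2·R2.
R3 ← R3 − 5·R2.
R3 ← R3 / (-154/3).
R1 ← R1 + 19/3·R3.
R2 ← R2 − 11·R3.
Reading off the reduced rows gives x = 2, y = -5/3, z = 3.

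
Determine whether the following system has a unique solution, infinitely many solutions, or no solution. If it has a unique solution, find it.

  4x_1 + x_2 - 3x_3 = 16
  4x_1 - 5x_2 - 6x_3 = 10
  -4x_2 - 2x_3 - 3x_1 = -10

Row-reduce the augmented matrix:
R1 ← R1 / (4).
R2 ← R2 − 4·R1.
R3 ← R3 + 3·R1.
R2 ← R2 / (-6).
R1 ← R1 − 1/4·R2.
R3 ← R3 + 13/4·R2.
R3 ← R3 / (-21/8).
R1 ← R1 + 7/8·R3.
R2 ← R2 − 1/2·R3.
Reading off the reduced rows gives x_1 = 2, x_2 = 2, x_3 = -2.

x_1 = 2, x_2 = 2, x_3 = -2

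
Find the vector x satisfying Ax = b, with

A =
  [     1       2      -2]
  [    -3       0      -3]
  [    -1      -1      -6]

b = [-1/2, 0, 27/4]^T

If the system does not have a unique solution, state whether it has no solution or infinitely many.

Row-reduce the augmented matrix:
R2 ← R2 + 3·R1.
R3 ← R3 + 1·R1.
R2 ← R2 / (6).
R1 ← R1 − 2·R2.
R3 ← R3 − 1·R2.
R3 ← R3 / (-13/2).
R1 ← R1 − 1·R3.
R2 ← R2 + 3/2·R3.
Reading off the reduced rows gives x_1 = 1, x_2 = -7/4, x_3 = -1.

x_1 = 1, x_2 = -7/4, x_3 = -1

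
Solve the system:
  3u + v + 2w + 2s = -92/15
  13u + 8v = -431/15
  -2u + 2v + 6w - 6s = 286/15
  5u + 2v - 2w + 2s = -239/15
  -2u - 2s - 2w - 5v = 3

Row-reduce the augmented matrix:
R1 ← R1 / (3).
R2 ← R2 − 13·R1.
R3 ← R3 + 2·R1.
R4 ← R4 − 5·R1.
R5 ← R5 + 2·R1.
R2 ← R2 / (11/3).
R1 ← R1 − 1/3·R2.
R3 ← R3 − 8/3·R2.
R4 ← R4 − 1/3·R2.
R5 ← R5 + 13/3·R2.
R3 ← R3 / (150/11).
R1 ← R1 − 16/11·R3.
R2 ← R2 + 26/11·R3.
R4 ← R4 + 50/11·R3.
R5 ← R5 + 120/11·R3.
Swap R4 and R5.
R4 ← R4 / (-48/5).
R1 ← R1 − 32/25·R4.
R2 ← R2 + 52/25·R4.
R3 ← R3 − 3/25·R4.
R5 reduces to 0 = 0, so the extra equation is consistent.
Reading off the reduced rows gives u = -7/3, v = 1/5, w = 4/3, s = -1.

u = -7/3, v = 1/5, w = 4/3, s = -1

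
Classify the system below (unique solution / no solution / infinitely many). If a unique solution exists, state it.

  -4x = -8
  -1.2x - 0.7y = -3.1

x = 2, y = 1

Row-reduce the augmented matrix:
R1 ← R1 / (-4).
R2 ← R2 + 6/5·R1.
R2 ← R2 / (-7/10).
Reading off the reduced rows gives x = 2, y = 1.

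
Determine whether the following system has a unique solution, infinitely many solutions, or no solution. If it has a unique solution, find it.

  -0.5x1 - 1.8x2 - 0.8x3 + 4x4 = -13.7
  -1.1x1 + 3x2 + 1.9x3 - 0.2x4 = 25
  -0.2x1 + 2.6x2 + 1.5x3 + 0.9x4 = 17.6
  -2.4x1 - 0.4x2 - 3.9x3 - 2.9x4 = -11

x1 = -3, x2 = 4, x3 = 5, x4 = -1

Row-reduce the augmented matrix:
R1 ← R1 / (-1/2).
R2 ← R2 + 11/10·R1.
R3 ← R3 + 1/5·R1.
R4 ← R4 + 12/5·R1.
R2 ← R2 / (174/25).
R1 ← R1 − 18/5·R2.
R3 ← R3 − 83/25·R2.
R4 ← R4 − 206/25·R2.
R3 ← R3 / (43/580).
R1 ← R1 + 17/58·R3.
R2 ← R2 − 61/116·R3.
R4 ← R4 + 637/145·R3.
R4 ← R4 / (86631/430).
R1 ← R1 − 467/43·R4.
R2 ← R2 + 2303/86·R4.
R3 ← R3 − 2084/43·R4.
Reading off the reduced rows gives x1 = -3, x2 = 4, x3 = 5, x4 = -1.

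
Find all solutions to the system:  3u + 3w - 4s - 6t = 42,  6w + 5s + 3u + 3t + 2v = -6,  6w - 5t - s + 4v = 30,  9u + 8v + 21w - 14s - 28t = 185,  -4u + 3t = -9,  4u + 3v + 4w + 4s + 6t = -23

no solution

Row-reduce:
R1 ← R1 / (3).
R2 ← R2 − 3·R1.
R4 ← R4 − 9·R1.
R5 ← R5 + 4·R1.
R6 ← R6 − 4·R1.
R2 ← R2 / (2).
R3 ← R3 − 4·R2.
R4 ← R4 − 8·R2.
R6 ← R6 − 3·R2.
Swap R3 and R5.
R3 ← R3 / (4).
R1 ← R1 − 1·R3.
R2 ← R2 − 3/2·R3.
R6 ← R6 + 9/2·R3.
R4 ← R4 / (-38).
R2 ← R2 − 13/2·R4.
R3 ← R3 + 4/3·R4.
R5 ← R5 + 19·R4.
R6 ← R6 + 61/6·R4.
Swap R5 and R6.
R5 ← R5 / (3275/456).
R1 ← R1 + 3/4·R5.
R2 ← R2 + 227/152·R5.
R3 ← R3 − 83/228·R5.
R4 ← R4 − 23/19·R5.
Row 6 reduces to 0 = 1/2, a contradiction. The system is inconsistent.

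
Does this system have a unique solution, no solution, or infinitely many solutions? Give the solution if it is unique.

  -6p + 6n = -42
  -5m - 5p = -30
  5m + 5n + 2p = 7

m = 0, n = -1, p = 6

Row-reduce the augmented matrix:
Swap R1 and R2.
R1 ← R1 / (-5).
R3 ← R3 − 5·R1.
R2 ← R2 / (6).
R3 ← R3 − 5·R2.
R3 ← R3 / (2).
R1 ← R1 − 1·R3.
R2 ← R2 + 1·R3.
Reading off the reduced rows gives m = 0, n = -1, p = 6.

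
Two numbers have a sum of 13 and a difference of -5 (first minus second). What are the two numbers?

Let x = first number, y = second number.
  x + y = 13
  -y + x = -5
Row-reduce the augmented matrix:
R2 ← R2 − 1·R1.
R2 ← R2 / (-2).
R1 ← R1 − 1·R2.
Reading off the reduced rows gives x = 4, y = 9.

first number: 4, second number: 9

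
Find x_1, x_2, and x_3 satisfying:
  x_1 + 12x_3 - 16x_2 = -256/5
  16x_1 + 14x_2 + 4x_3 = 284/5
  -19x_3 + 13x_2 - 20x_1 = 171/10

x_1 = 2, x_2 = 11/5, x_3 = -3/2

Row-reduce the augmented matrix:
R2 ← R2 − 16·R1.
R3 ← R3 + 20·R1.
R2 ← R2 / (270).
R1 ← R1 + 16·R2.
R3 ← R3 + 307·R2.
R3 ← R3 / (977/135).
R1 ← R1 − 116/135·R3.
R2 ← R2 + 94/135·R3.
Reading off the reduced rows gives x_1 = 2, x_2 = 11/5, x_3 = -3/2.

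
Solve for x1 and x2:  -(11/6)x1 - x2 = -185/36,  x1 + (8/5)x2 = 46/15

x1 = 8/3, x2 = 1/4

Row-reduce the augmented matrix:
R1 ← R1 / (-11/6).
R2 ← R2 − 1·R1.
R2 ← R2 / (58/55).
R1 ← R1 − 6/11·R2.
Reading off the reduced rows gives x1 = 8/3, x2 = 1/4.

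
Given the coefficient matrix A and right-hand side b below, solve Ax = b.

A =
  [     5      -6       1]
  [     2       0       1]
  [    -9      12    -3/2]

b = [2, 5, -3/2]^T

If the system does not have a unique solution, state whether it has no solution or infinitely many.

Row-reduce:
R1 ← R1 / (5).
R2 ← R2 − 2·R1.
R3 ← R3 + 9·R1.
R2 ← R2 / (12/5).
R1 ← R1 + 6/5·R2.
R3 ← R3 − 6/5·R2.
Rank is 2 with 3 unknowns, leaving x_3 free.

infinitely many solutions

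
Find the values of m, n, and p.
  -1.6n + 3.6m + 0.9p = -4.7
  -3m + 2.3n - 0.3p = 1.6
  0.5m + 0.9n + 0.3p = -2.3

m = -1, n = -1, p = -3

Row-reduce the augmented matrix:
R1 ← R1 / (18/5).
R2 ← R2 + 3·R1.
R3 ← R3 − 1/2·R1.
R2 ← R2 / (29/30).
R1 ← R1 + 4/9·R2.
R3 ← R3 − 101/90·R2.
R3 ← R3 / (-403/1160).
R1 ← R1 − 53/116·R3.
R2 ← R2 − 27/58·R3.
Reading off the reduced rows gives m = -1, n = -1, p = -3.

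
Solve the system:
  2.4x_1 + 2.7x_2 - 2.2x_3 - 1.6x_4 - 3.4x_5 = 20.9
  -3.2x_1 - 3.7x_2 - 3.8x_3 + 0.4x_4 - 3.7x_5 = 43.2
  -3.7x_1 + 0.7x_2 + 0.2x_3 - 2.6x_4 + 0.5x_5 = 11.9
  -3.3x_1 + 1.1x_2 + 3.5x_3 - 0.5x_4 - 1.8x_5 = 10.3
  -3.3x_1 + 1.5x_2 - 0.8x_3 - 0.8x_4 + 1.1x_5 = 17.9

x_1 = -5, x_2 = 3, x_3 = -5, x_4 = 2, x_5 = -5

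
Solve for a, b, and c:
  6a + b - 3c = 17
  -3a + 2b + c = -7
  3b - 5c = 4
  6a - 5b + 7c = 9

a = 5/2, b = 1/2, c = -1/2

Row-reduce the augmented matrix:
R1 ← R1 / (6).
R2 ← R2 + 3·R1.
R4 ← R4 − 6·R1.
R2 ← R2 / (5/2).
R1 ← R1 − 1/6·R2.
R3 ← R3 − 3·R2.
R4 ← R4 + 6·R2.
R3 ← R3 / (-22/5).
R1 ← R1 + 7/15·R3.
R2 ← R2 + 1/5·R3.
R4 ← R4 − 44/5·R3.
R4 reduces to 0 = 0, so the extra equation is consistent.
Reading off the reduced rows gives a = 5/2, b = 1/2, c = -1/2.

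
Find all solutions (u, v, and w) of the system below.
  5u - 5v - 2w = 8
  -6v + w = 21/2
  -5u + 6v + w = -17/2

u = -1, v = -2, w = -3/2

Row-reduce the augmented matrix:
R1 ← R1 / (5).
R3 ← R3 + 5·R1.
R2 ← R2 / (-6).
R1 ← R1 + 1·R2.
R3 ← R3 − 1·R2.
R3 ← R3 / (-5/6).
R1 ← R1 + 17/30·R3.
R2 ← R2 + 1/6·R3.
Reading off the reduced rows gives u = -1, v = -2, w = -3/2.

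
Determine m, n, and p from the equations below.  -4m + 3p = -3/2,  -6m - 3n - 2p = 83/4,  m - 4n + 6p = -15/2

Row-reduce the augmented matrix:
R1 ← R1 / (-4).
R2 ← R2 + 6·R1.
R3 ← R3 − 1·R1.
R2 ← R2 / (-3).
R3 ← R3 + 4·R2.
R3 ← R3 / (185/12).
R1 ← R1 + 3/4·R3.
R2 ← R2 − 13/6·R3.
Reading off the reduced rows gives m = -3/2, n = -9/4, p = -5/2.

m = -3/2, n = -9/4, p = -5/2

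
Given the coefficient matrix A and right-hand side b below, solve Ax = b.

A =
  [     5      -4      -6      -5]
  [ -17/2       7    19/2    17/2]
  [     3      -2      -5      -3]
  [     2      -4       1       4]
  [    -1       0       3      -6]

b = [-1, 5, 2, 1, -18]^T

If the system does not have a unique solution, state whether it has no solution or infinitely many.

Row-reduce:
R1 ← R1 / (5).
R2 ← R2 + 17/2·R1.
R3 ← R3 − 3·R1.
R4 ← R4 − 2·R1.
R5 ← R5 + 1·R1.
R2 ← R2 / (1/5).
R1 ← R1 + 4/5·R2.
R3 ← R3 − 2/5·R2.
R4 ← R4 + 12/5·R2.
R5 ← R5 + 4/5·R2.
Swap R3 and R4.
R3 ← R3 / (-5).
R1 ← R1 + 4·R3.
R2 ← R2 + 7/2·R3.
R5 ← R5 + 1·R3.
Swap R4 and R5.
R4 ← R4 / (-41/5).
R1 ← R1 + 29/5·R4.
R2 ← R2 + 21/5·R4.
R3 ← R3 + 6/5·R4.
Row 5 reduces to 0 = -4, a contradiction. The system is inconsistent.

no solution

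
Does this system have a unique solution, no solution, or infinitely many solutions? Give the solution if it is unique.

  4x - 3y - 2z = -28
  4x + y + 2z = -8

Row-reduce:
R1 ← R1 / (4).
R2 ← R2 − 4·R1.
R2 ← R2 / (4).
R1 ← R1 + 3/4·R2.
Rank is 2 with 3 unknowns, leaving z free.

infinitely many solutions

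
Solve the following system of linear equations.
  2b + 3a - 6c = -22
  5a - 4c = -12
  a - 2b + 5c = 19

Row-reduce the augmented matrix:
R1 ← R1 / (3).
R2 ← R2 − 5·R1.
R3 ← R3 − 1·R1.
R2 ← R2 / (-10/3).
R1 ← R1 − 2/3·R2.
R3 ← R3 + 8/3·R2.
R3 ← R3 / (11/5).
R1 ← R1 + 4/5·R3.
R2 ← R2 + 9/5·R3.
Reading off the reduced rows gives a = 0, b = -2, c = 3.

a = 0, b = -2, c = 3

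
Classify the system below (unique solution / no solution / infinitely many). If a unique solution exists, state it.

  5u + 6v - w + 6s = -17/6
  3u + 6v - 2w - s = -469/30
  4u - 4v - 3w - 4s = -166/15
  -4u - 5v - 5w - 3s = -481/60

Row-reduce the augmented matrix:
R1 ← R1 / (5).
R2 ← R2 − 3·R1.
R3 ← R3 − 4·R1.
R4 ← R4 + 4·R1.
R2 ← R2 / (12/5).
R1 ← R1 − 6/5·R2.
R3 ← R3 + 44/5·R2.
R4 ← R4 + 1/5·R2.
R3 ← R3 / (-22/3).
R1 ← R1 − 1/2·R3.
R2 ← R2 + 7/12·R3.
R4 ← R4 + 71/12·R3.
R4 ← R4 / (177/8).
R1 ← R1 − 7/4·R4.
R2 ← R2 − 1/8·R4.
R3 ← R3 − 7/2·R4.
Reading off the reduced rows gives u = -3/5, v = -5/4, w = 7/3, s = 5/3.

u = -3/5, v = -5/4, w = 7/3, s = 5/3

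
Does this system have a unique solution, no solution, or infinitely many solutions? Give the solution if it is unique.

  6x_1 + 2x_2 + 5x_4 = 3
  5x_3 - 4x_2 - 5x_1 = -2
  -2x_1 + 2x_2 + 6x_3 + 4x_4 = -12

infinitely many solutions

Row-reduce:
R1 ← R1 / (6).
R2 ← R2 + 5·R1.
R3 ← R3 + 2·R1.
R2 ← R2 / (-7/3).
R1 ← R1 − 1/3·R2.
R3 ← R3 − 8/3·R2.
R3 ← R3 / (82/7).
R1 ← R1 − 5/7·R3.
R2 ← R2 + 15/7·R3.
Rank is 3 with 4 unknowns, leaving x_4 free.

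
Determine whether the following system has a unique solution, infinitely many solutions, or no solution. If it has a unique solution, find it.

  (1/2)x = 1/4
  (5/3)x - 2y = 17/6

x = 1/2, y = -1

Row-reduce the augmented matrix:
R1 ← R1 / (1/2).
R2 ← R2 − 5/3·R1.
R2 ← R2 / (-2).
Reading off the reduced rows gives x = 1/2, y = -1.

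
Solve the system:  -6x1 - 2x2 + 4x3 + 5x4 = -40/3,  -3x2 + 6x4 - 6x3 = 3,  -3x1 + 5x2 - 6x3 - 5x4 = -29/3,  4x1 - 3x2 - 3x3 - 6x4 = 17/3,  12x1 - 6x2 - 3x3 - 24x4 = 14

x1 = 8/3, x2 = 1/3, x3 = 0, x4 = 2/3

Row-reduce the augmented matrix:
R1 ← R1 / (-6).
R3 ← R3 + 3·R1.
R4 ← R4 − 4·R1.
R5 ← R5 − 12·R1.
R2 ← R2 / (-3).
R1 ← R1 − 1/3·R2.
R3 ← R3 − 6·R2.
R4 ← R4 + 13/3·R2.
R5 ← R5 + 10·R2.
R3 ← R3 / (-20).
R1 ← R1 + 4/3·R3.
R2 ← R2 − 2·R3.
R4 ← R4 − 25/3·R3.
R5 ← R5 − 25·R3.
R4 ← R4 / (-227/24).
R1 ← R1 + 7/15·R4.
R2 ← R2 + 31/20·R4.
R3 ← R3 + 9/40·R4.
R5 ← R5 + 227/8·R4.
R5 reduces to 0 = 0, so the extra equation is consistent.
Reading off the reduced rows gives x1 = 8/3, x2 = 1/3, x3 = 0, x4 = 2/3.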